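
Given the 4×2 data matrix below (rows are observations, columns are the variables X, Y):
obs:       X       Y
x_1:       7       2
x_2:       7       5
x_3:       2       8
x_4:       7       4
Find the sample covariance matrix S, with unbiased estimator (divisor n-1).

Step 1 — column means:
  mean(X) = (7 + 7 + 2 + 7) / 4 = 23/4 = 5.75
  mean(Y) = (2 + 5 + 8 + 4) / 4 = 19/4 = 4.75

Step 2 — sample covariance S[i,j] = (1/(n-1)) · Σ_k (x_{k,i} - mean_i) · (x_{k,j} - mean_j), with n-1 = 3.
  S[X,X] = ((1.25)·(1.25) + (1.25)·(1.25) + (-3.75)·(-3.75) + (1.25)·(1.25)) / 3 = 18.75/3 = 6.25
  S[X,Y] = ((1.25)·(-2.75) + (1.25)·(0.25) + (-3.75)·(3.25) + (1.25)·(-0.75)) / 3 = -16.25/3 = -5.4167
  S[Y,Y] = ((-2.75)·(-2.75) + (0.25)·(0.25) + (3.25)·(3.25) + (-0.75)·(-0.75)) / 3 = 18.75/3 = 6.25

S is symmetric (S[j,i] = S[i,j]). Assembling:

S = [[6.25, -5.4167],
 [-5.4167, 6.25]]


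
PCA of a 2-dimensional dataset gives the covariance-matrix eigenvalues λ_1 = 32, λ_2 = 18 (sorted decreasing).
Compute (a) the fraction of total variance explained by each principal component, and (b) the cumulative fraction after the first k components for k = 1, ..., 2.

Step 1 — total variance = trace(Sigma) = Σ λ_i = 32 + 18 = 50.

Step 2 — fraction explained by component i = λ_i / Σ λ:
  PC1: 32/50 = 0.64
  PC2: 18/50 = 0.36

Step 3 — cumulative fraction after k components = (λ_1 + ... + λ_k) / Σ λ:
  k = 1: 32/50 = 0.64
  k = 2: (32 + 18)/50 = 50/50 = 1

Summary (fraction, with percent):

explained: PC1 0.64 (64%), PC2 0.36 (36%);  cumulative: 0.64, 1


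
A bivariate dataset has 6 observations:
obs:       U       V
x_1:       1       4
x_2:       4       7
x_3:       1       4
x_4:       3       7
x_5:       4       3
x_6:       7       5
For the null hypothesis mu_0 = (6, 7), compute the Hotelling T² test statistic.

Step 1 — sample mean vector:
  mean(U) = (1 + 4 + 1 + 3 + 4 + 7) / 6 = 20/6 = 3.3333
  mean(V) = (4 + 7 + 4 + 7 + 3 + 5) / 6 = 30/6 = 5
  x̄ = (3.3333, 5),  deviation x̄ - mu_0 = (3.3333, 5) - (6, 7) = (-2.6667, -2).

Step 2 — sample covariance matrix, S[i,j] = (1/(n-1)) · Σ_k (x_{k,i} - mean_i) · (x_{k,j} - mean_j), divisor n-1 = 5:
  S[U,U] = ((-2.3333)·(-2.3333) + (0.6667)·(0.6667) + (-2.3333)·(-2.3333) + (-0.3333)·(-0.3333) + (0.6667)·(0.6667) + (3.6667)·(3.6667)) / 5 = 25.3333/5 = 5.0667
  S[U,V] = ((-2.3333)·(-1) + (0.6667)·(2) + (-2.3333)·(-1) + (-0.3333)·(2) + (0.6667)·(-2) + (3.6667)·(0)) / 5 = 4/5 = 0.8
  S[V,V] = ((-1)·(-1) + (2)·(2) + (-1)·(-1) + (2)·(2) + (-2)·(-2) + (0)·(0)) / 5 = 14/5 = 2.8
  S = [[5.0667, 0.8],
 [0.8, 2.8]].

Step 3 — invert S. det(S) = 5.0667·2.8 - (0.8)² = 13.5467.
  S^{-1} = (1/det) · [[d, -b], [-b, a]] = [[0.2067, -0.0591],
 [-0.0591, 0.374]].

Step 4 — quadratic form (x̄ - mu_0)^T · S^{-1} · (x̄ - mu_0):
  S^{-1} · (x̄ - mu_0) = (-0.4331, -0.5906),
  (x̄ - mu_0)^T · [...] = (-2.6667)·(-0.4331) + (-2)·(-0.5906) = 2.336.

Step 5 — scale by n: T² = 6 · 2.336 = 14.0157.

T² ≈ 14.0157


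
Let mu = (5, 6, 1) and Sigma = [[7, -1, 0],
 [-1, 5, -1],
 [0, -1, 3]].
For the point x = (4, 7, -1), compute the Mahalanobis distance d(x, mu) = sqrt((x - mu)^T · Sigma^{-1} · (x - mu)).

Step 1 — centre the observation: (x - mu) = (-1, 1, -2).

Step 2 — invert Sigma (cofactor / det for 3×3, or solve directly):
  Sigma^{-1} = [[0.1474, 0.0316, 0.0105],
 [0.0316, 0.2211, 0.0737],
 [0.0105, 0.0737, 0.3579]].

Step 3 — form the quadratic (x - mu)^T · Sigma^{-1} · (x - mu):
  Sigma^{-1} · (x - mu) = (-0.1368, 0.0421, -0.6526).
  (x - mu)^T · [Sigma^{-1} · (x - mu)] = (-1)·(-0.1368) + (1)·(0.0421) + (-2)·(-0.6526) = 1.4842.

Step 4 — take square root: d = √(1.4842) ≈ 1.2183.

d(x, mu) = √(1.4842) ≈ 1.2183


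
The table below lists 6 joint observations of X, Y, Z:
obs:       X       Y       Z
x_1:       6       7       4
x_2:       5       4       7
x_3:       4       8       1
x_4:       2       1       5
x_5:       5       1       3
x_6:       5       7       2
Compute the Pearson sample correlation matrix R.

Step 1 — column means:
  mean(X) = (6 + 5 + 4 + 2 + 5 + 5) / 6 = 27/6 = 4.5
  mean(Y) = (7 + 4 + 8 + 1 + 1 + 7) / 6 = 28/6 = 4.6667
  mean(Z) = (4 + 7 + 1 + 5 + 3 + 2) / 6 = 22/6 = 3.6667

Step 2 — sample variances and covariances s[i,j] = (1/(n-1)) · Σ_k (x_{k,i} - mean_i) · (x_{k,j} - mean_j), with n-1 = 5:
  s[X,X] = ((1.5)·(1.5) + (0.5)·(0.5) + (-0.5)·(-0.5) + (-2.5)·(-2.5) + (0.5)·(0.5) + (0.5)·(0.5)) / 5 = 9.5/5 = 1.9
  s[X,Y] = ((1.5)·(2.3333) + (0.5)·(-0.6667) + (-0.5)·(3.3333) + (-2.5)·(-3.6667) + (0.5)·(-3.6667) + (0.5)·(2.3333)) / 5 = 10/5 = 2
  s[X,Z] = ((1.5)·(0.3333) + (0.5)·(3.3333) + (-0.5)·(-2.6667) + (-2.5)·(1.3333) + (0.5)·(-0.6667) + (0.5)·(-1.6667)) / 5 = -1/5 = -0.2
  s[Y,Y] = ((2.3333)·(2.3333) + (-0.6667)·(-0.6667) + (3.3333)·(3.3333) + (-3.6667)·(-3.6667) + (-3.6667)·(-3.6667) + (2.3333)·(2.3333)) / 5 = 49.3333/5 = 9.8667
  s[Y,Z] = ((2.3333)·(0.3333) + (-0.6667)·(3.3333) + (3.3333)·(-2.6667) + (-3.6667)·(1.3333) + (-3.6667)·(-0.6667) + (2.3333)·(-1.6667)) / 5 = -16.6667/5 = -3.3333
  s[Z,Z] = ((0.3333)·(0.3333) + (3.3333)·(3.3333) + (-2.6667)·(-2.6667) + (1.3333)·(1.3333) + (-0.6667)·(-0.6667) + (-1.6667)·(-1.6667)) / 5 = 23.3333/5 = 4.6667
  Sample standard deviations s_i = √(s[i,i]):
  s(X) = √(1.9) = 1.3784
  s(Y) = √(9.8667) = 3.1411
  s(Z) = √(4.6667) = 2.1602

Step 3 — r_{ij} = s_{ij} / (s_i · s_j):
  r[X,X] = 1 (diagonal).
  r[X,Y] = 2 / (1.3784 · 3.1411) = 2 / 4.3297 = 0.4619
  r[X,Z] = -0.2 / (1.3784 · 2.1602) = -0.2 / 2.9777 = -0.0672
  r[Y,Y] = 1 (diagonal).
  r[Y,Z] = -3.3333 / (3.1411 · 2.1602) = -3.3333 / 6.7856 = -0.4912
  r[Z,Z] = 1 (diagonal).

R is symmetric with unit diagonal. Assembling:

R = [[1, 0.4619, -0.0672],
 [0.4619, 1, -0.4912],
 [-0.0672, -0.4912, 1]]


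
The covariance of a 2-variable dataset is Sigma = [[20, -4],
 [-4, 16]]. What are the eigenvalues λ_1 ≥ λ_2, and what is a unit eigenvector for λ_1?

Step 1 — characteristic polynomial of 2×2 Sigma:
  det(Sigma - λI) = λ² - trace · λ + det = 0.
  trace = 20 + 16 = 36, det = 20·16 - (-4)² = 304.
Step 2 — discriminant:
  Δ = trace² - 4·det = 1296 - 1216 = 80.
Step 3 — eigenvalues:
  λ = (trace ± √Δ)/2 = (36 ± 8.9443)/2,
  λ_1 = 22.4721,  λ_2 = 13.5279.

Step 4 — unit eigenvector for λ_1: solve (Sigma - λ_1 I)v = 0. First row:
  (20 - 22.4721)·v_x + (-4)·v_y = 0, i.e. (-2.4721)·v_x + (-4)·v_y = 0,
  so v ∝ (b, λ_1 - a) = (-4, 2.4721); multiply by -1 so the first entry is positive: u = (4, -2.4721).
  ||u|| = √((4)² + (-2.4721)²) = √(22.1115) ≈ 4.7023,
  v_1 = u/||u|| ≈ (0.8507, -0.5257) (||v_1|| = 1).

λ_1 = 22.4721,  λ_2 = 13.5279;  v_1 ≈ (0.8507, -0.5257)


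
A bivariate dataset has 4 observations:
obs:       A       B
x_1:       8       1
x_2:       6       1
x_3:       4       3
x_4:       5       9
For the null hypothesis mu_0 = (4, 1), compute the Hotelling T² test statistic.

Step 1 — sample mean vector:
  mean(A) = (8 + 6 + 4 + 5) / 4 = 23/4 = 5.75
  mean(B) = (1 + 1 + 3 + 9) / 4 = 14/4 = 3.5
  x̄ = (5.75, 3.5),  deviation x̄ - mu_0 = (5.75, 3.5) - (4, 1) = (1.75, 2.5).

Step 2 — sample covariance matrix, S[i,j] = (1/(n-1)) · Σ_k (x_{k,i} - mean_i) · (x_{k,j} - mean_j), divisor n-1 = 3:
  S[A,A] = ((2.25)·(2.25) + (0.25)·(0.25) + (-1.75)·(-1.75) + (-0.75)·(-0.75)) / 3 = 8.75/3 = 2.9167
  S[A,B] = ((2.25)·(-2.5) + (0.25)·(-2.5) + (-1.75)·(-0.5) + (-0.75)·(5.5)) / 3 = -9.5/3 = -3.1667
  S[B,B] = ((-2.5)·(-2.5) + (-2.5)·(-2.5) + (-0.5)·(-0.5) + (5.5)·(5.5)) / 3 = 43/3 = 14.3333
  S = [[2.9167, -3.1667],
 [-3.1667, 14.3333]].

Step 3 — invert S. det(S) = 2.9167·14.3333 - (-3.1667)² = 31.7778.
  S^{-1} = (1/det) · [[d, -b], [-b, a]] = [[0.451, 0.0997],
 [0.0997, 0.0918]].

Step 4 — quadratic form (x̄ - mu_0)^T · S^{-1} · (x̄ - mu_0):
  S^{-1} · (x̄ - mu_0) = (1.0385, 0.4038),
  (x̄ - mu_0)^T · [...] = (1.75)·(1.0385) + (2.5)·(0.4038) = 2.8269.

Step 5 — scale by n: T² = 4 · 2.8269 = 11.3077.

T² ≈ 11.3077


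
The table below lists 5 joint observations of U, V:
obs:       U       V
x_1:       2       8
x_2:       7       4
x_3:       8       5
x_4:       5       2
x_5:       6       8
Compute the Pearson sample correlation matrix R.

Step 1 — column means:
  mean(U) = (2 + 7 + 8 + 5 + 6) / 5 = 28/5 = 5.6
  mean(V) = (8 + 4 + 5 + 2 + 8) / 5 = 27/5 = 5.4

Step 2 — sample variances and covariances s[i,j] = (1/(n-1)) · Σ_k (x_{k,i} - mean_i) · (x_{k,j} - mean_j), with n-1 = 4:
  s[U,U] = ((-3.6)·(-3.6) + (1.4)·(1.4) + (2.4)·(2.4) + (-0.6)·(-0.6) + (0.4)·(0.4)) / 4 = 21.2/4 = 5.3
  s[U,V] = ((-3.6)·(2.6) + (1.4)·(-1.4) + (2.4)·(-0.4) + (-0.6)·(-3.4) + (0.4)·(2.6)) / 4 = -9.2/4 = -2.3
  s[V,V] = ((2.6)·(2.6) + (-1.4)·(-1.4) + (-0.4)·(-0.4) + (-3.4)·(-3.4) + (2.6)·(2.6)) / 4 = 27.2/4 = 6.8
  Sample standard deviations s_i = √(s[i,i]):
  s(U) = √(5.3) = 2.3022
  s(V) = √(6.8) = 2.6077

Step 3 — r_{ij} = s_{ij} / (s_i · s_j):
  r[U,U] = 1 (diagonal).
  r[U,V] = -2.3 / (2.3022 · 2.6077) = -2.3 / 6.0033 = -0.3831
  r[V,V] = 1 (diagonal).

R is symmetric with unit diagonal. Assembling:

R = [[1, -0.3831],
 [-0.3831, 1]]


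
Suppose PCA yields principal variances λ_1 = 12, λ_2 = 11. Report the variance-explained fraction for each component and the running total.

Step 1 — total variance = trace(Sigma) = Σ λ_i = 12 + 11 = 23.

Step 2 — fraction explained by component i = λ_i / Σ λ:
  PC1: 12/23 = 0.5217
  PC2: 11/23 = 0.4783

Step 3 — cumulative fraction after k components = (λ_1 + ... + λ_k) / Σ λ:
  k = 1: 12/23 = 0.5217
  k = 2: (12 + 11)/23 = 23/23 = 1

Summary (fraction, with percent):

explained: PC1 0.5217 (52.17%), PC2 0.4783 (47.83%);  cumulative: 0.5217, 1


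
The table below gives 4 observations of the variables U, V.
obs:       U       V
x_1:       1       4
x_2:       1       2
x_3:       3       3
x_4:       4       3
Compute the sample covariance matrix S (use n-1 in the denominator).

Step 1 — column means:
  mean(U) = (1 + 1 + 3 + 4) / 4 = 9/4 = 2.25
  mean(V) = (4 + 2 + 3 + 3) / 4 = 12/4 = 3

Step 2 — sample covariance S[i,j] = (1/(n-1)) · Σ_k (x_{k,i} - mean_i) · (x_{k,j} - mean_j), with n-1 = 3.
  S[U,U] = ((-1.25)·(-1.25) + (-1.25)·(-1.25) + (0.75)·(0.75) + (1.75)·(1.75)) / 3 = 6.75/3 = 2.25
  S[U,V] = ((-1.25)·(1) + (-1.25)·(-1) + (0.75)·(0) + (1.75)·(0)) / 3 = 0/3 = 0
  S[V,V] = ((1)·(1) + (-1)·(-1) + (0)·(0) + (0)·(0)) / 3 = 2/3 = 0.6667

S is symmetric (S[j,i] = S[i,j]). Assembling:

S = [[2.25, 0],
 [0, 0.6667]]


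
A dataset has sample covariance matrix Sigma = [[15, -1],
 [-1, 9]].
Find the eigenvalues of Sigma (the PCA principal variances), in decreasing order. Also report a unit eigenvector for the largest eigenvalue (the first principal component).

Step 1 — characteristic polynomial of 2×2 Sigma:
  det(Sigma - λI) = λ² - trace · λ + det = 0.
  trace = 15 + 9 = 24, det = 15·9 - (-1)² = 134.
Step 2 — discriminant:
  Δ = trace² - 4·det = 576 - 536 = 40.
Step 3 — eigenvalues:
  λ = (trace ± √Δ)/2 = (24 ± 6.3246)/2,
  λ_1 = 15.1623,  λ_2 = 8.8377.

Step 4 — unit eigenvector for λ_1: solve (Sigma - λ_1 I)v = 0. First row:
  (15 - 15.1623)·v_x + (-1)·v_y = 0, i.e. (-0.1623)·v_x + (-1)·v_y = 0,
  so v ∝ (b, λ_1 - a) = (-1, 0.1623); multiply by -1 so the first entry is positive: u = (1, -0.1623).
  ||u|| = √((1)² + (-0.1623)²) = √(1.0263) ≈ 1.0131,
  v_1 = u/||u|| ≈ (0.9871, -0.1602) (||v_1|| = 1).

λ_1 = 15.1623,  λ_2 = 8.8377;  v_1 ≈ (0.9871, -0.1602)


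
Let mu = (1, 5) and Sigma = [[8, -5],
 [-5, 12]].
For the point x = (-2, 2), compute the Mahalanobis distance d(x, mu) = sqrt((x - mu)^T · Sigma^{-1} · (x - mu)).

Step 1 — centre the observation: (x - mu) = (-3, -3).

Step 2 — invert Sigma. det(Sigma) = 8·12 - (-5)² = 71.
  Sigma^{-1} = (1/det) · [[d, -b], [-b, a]] = [[0.169, 0.0704],
 [0.0704, 0.1127]].

Step 3 — form the quadratic (x - mu)^T · Sigma^{-1} · (x - mu):
  Sigma^{-1} · (x - mu) = (-0.7183, -0.5493).
  (x - mu)^T · [Sigma^{-1} · (x - mu)] = (-3)·(-0.7183) + (-3)·(-0.5493) = 3.8028.

Step 4 — take square root: d = √(3.8028) ≈ 1.9501.

d(x, mu) = √(3.8028) ≈ 1.9501


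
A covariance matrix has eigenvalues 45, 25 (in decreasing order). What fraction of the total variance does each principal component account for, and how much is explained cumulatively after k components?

Step 1 — total variance = trace(Sigma) = Σ λ_i = 45 + 25 = 70.

Step 2 — fraction explained by component i = λ_i / Σ λ:
  PC1: 45/70 = 0.6429
  PC2: 25/70 = 0.3571

Step 3 — cumulative fraction after k components = (λ_1 + ... + λ_k) / Σ λ:
  k = 1: 45/70 = 0.6429
  k = 2: (45 + 25)/70 = 70/70 = 1

Summary (fraction, with percent):

explained: PC1 0.6429 (64.29%), PC2 0.3571 (35.71%);  cumulative: 0.6429, 1


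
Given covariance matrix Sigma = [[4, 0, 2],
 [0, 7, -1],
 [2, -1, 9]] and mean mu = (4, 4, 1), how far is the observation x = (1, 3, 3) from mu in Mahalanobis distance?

Step 1 — centre the observation: (x - mu) = (-3, -1, 2).

Step 2 — invert Sigma (cofactor / det for 3×3, or solve directly):
  Sigma^{-1} = [[0.2818, -0.0091, -0.0636],
 [-0.0091, 0.1455, 0.0182],
 [-0.0636, 0.0182, 0.1273]].

Step 3 — form the quadratic (x - mu)^T · Sigma^{-1} · (x - mu):
  Sigma^{-1} · (x - mu) = (-0.9636, -0.0818, 0.4273).
  (x - mu)^T · [Sigma^{-1} · (x - mu)] = (-3)·(-0.9636) + (-1)·(-0.0818) + (2)·(0.4273) = 3.8273.

Step 4 — take square root: d = √(3.8273) ≈ 1.9563.

d(x, mu) = √(3.8273) ≈ 1.9563


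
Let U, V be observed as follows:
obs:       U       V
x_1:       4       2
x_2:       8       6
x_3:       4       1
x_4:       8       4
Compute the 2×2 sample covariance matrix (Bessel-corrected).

Step 1 — column means:
  mean(U) = (4 + 8 + 4 + 8) / 4 = 24/4 = 6
  mean(V) = (2 + 6 + 1 + 4) / 4 = 13/4 = 3.25

Step 2 — sample covariance S[i,j] = (1/(n-1)) · Σ_k (x_{k,i} - mean_i) · (x_{k,j} - mean_j), with n-1 = 3.
  S[U,U] = ((-2)·(-2) + (2)·(2) + (-2)·(-2) + (2)·(2)) / 3 = 16/3 = 5.3333
  S[U,V] = ((-2)·(-1.25) + (2)·(2.75) + (-2)·(-2.25) + (2)·(0.75)) / 3 = 14/3 = 4.6667
  S[V,V] = ((-1.25)·(-1.25) + (2.75)·(2.75) + (-2.25)·(-2.25) + (0.75)·(0.75)) / 3 = 14.75/3 = 4.9167

S is symmetric (S[j,i] = S[i,j]). Assembling:

S = [[5.3333, 4.6667],
 [4.6667, 4.9167]]


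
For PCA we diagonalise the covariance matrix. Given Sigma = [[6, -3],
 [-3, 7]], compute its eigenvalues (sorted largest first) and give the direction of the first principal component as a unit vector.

Step 1 — characteristic polynomial of 2×2 Sigma:
  det(Sigma - λI) = λ² - trace · λ + det = 0.
  trace = 6 + 7 = 13, det = 6·7 - (-3)² = 33.
Step 2 — discriminant:
  Δ = trace² - 4·det = 169 - 132 = 37.
Step 3 — eigenvalues:
  λ = (trace ± √Δ)/2 = (13 ± 6.0828)/2,
  λ_1 = 9.5414,  λ_2 = 3.4586.

Step 4 — unit eigenvector for λ_1: solve (Sigma - λ_1 I)v = 0. First row:
  (6 - 9.5414)·v_x + (-3)·v_y = 0, i.e. (-3.5414)·v_x + (-3)·v_y = 0,
  so v ∝ (b, λ_1 - a) = (-3, 3.5414); multiply by -1 so the first entry is positive: u = (3, -3.5414).
  ||u|| = √((3)² + (-3.5414)²) = √(21.5414) ≈ 4.6413,
  v_1 = u/||u|| ≈ (0.6464, -0.763) (||v_1|| = 1).

λ_1 = 9.5414,  λ_2 = 3.4586;  v_1 ≈ (0.6464, -0.763)


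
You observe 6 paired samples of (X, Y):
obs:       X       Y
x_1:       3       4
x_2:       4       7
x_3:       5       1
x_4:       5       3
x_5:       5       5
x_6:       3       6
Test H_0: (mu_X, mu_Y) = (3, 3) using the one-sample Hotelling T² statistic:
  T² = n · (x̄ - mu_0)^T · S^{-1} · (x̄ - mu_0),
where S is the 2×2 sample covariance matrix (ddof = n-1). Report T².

Step 1 — sample mean vector:
  mean(X) = (3 + 4 + 5 + 5 + 5 + 3) / 6 = 25/6 = 4.1667
  mean(Y) = (4 + 7 + 1 + 3 + 5 + 6) / 6 = 26/6 = 4.3333
  x̄ = (4.1667, 4.3333),  deviation x̄ - mu_0 = (4.1667, 4.3333) - (3, 3) = (1.1667, 1.3333).

Step 2 — sample covariance matrix, S[i,j] = (1/(n-1)) · Σ_k (x_{k,i} - mean_i) · (x_{k,j} - mean_j), divisor n-1 = 5:
  S[X,X] = ((-1.1667)·(-1.1667) + (-0.1667)·(-0.1667) + (0.8333)·(0.8333) + (0.8333)·(0.8333) + (0.8333)·(0.8333) + (-1.1667)·(-1.1667)) / 5 = 4.8333/5 = 0.9667
  S[X,Y] = ((-1.1667)·(-0.3333) + (-0.1667)·(2.6667) + (0.8333)·(-3.3333) + (0.8333)·(-1.3333) + (0.8333)·(0.6667) + (-1.1667)·(1.6667)) / 5 = -5.3333/5 = -1.0667
  S[Y,Y] = ((-0.3333)·(-0.3333) + (2.6667)·(2.6667) + (-3.3333)·(-3.3333) + (-1.3333)·(-1.3333) + (0.6667)·(0.6667) + (1.6667)·(1.6667)) / 5 = 23.3333/5 = 4.6667
  S = [[0.9667, -1.0667],
 [-1.0667, 4.6667]].

Step 3 — invert S. det(S) = 0.9667·4.6667 - (-1.0667)² = 3.3733.
  S^{-1} = (1/det) · [[d, -b], [-b, a]] = [[1.3834, 0.3162],
 [0.3162, 0.2866]].

Step 4 — quadratic form (x̄ - mu_0)^T · S^{-1} · (x̄ - mu_0):
  S^{-1} · (x̄ - mu_0) = (2.0356, 0.751),
  (x̄ - mu_0)^T · [...] = (1.1667)·(2.0356) + (1.3333)·(0.751) = 3.3762.

Step 5 — scale by n: T² = 6 · 3.3762 = 20.2569.

T² ≈ 20.2569


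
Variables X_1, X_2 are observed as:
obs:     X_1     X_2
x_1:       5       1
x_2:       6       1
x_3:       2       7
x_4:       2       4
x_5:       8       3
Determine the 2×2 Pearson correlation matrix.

Step 1 — column means:
  mean(X_1) = (5 + 6 + 2 + 2 + 8) / 5 = 23/5 = 4.6
  mean(X_2) = (1 + 1 + 7 + 4 + 3) / 5 = 16/5 = 3.2

Step 2 — sample variances and covariances s[i,j] = (1/(n-1)) · Σ_k (x_{k,i} - mean_i) · (x_{k,j} - mean_j), with n-1 = 4:
  s[X_1,X_1] = ((0.4)·(0.4) + (1.4)·(1.4) + (-2.6)·(-2.6) + (-2.6)·(-2.6) + (3.4)·(3.4)) / 4 = 27.2/4 = 6.8
  s[X_1,X_2] = ((0.4)·(-2.2) + (1.4)·(-2.2) + (-2.6)·(3.8) + (-2.6)·(0.8) + (3.4)·(-0.2)) / 4 = -16.6/4 = -4.15
  s[X_2,X_2] = ((-2.2)·(-2.2) + (-2.2)·(-2.2) + (3.8)·(3.8) + (0.8)·(0.8) + (-0.2)·(-0.2)) / 4 = 24.8/4 = 6.2
  Sample standard deviations s_i = √(s[i,i]):
  s(X_1) = √(6.8) = 2.6077
  s(X_2) = √(6.2) = 2.49

Step 3 — r_{ij} = s_{ij} / (s_i · s_j):
  r[X_1,X_1] = 1 (diagonal).
  r[X_1,X_2] = -4.15 / (2.6077 · 2.49) = -4.15 / 6.4931 = -0.6391
  r[X_2,X_2] = 1 (diagonal).

R is symmetric with unit diagonal. Assembling:

R = [[1, -0.6391],
 [-0.6391, 1]]


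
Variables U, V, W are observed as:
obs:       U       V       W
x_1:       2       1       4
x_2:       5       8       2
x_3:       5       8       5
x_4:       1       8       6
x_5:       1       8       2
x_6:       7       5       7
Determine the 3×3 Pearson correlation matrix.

Step 1 — column means:
  mean(U) = (2 + 5 + 5 + 1 + 1 + 7) / 6 = 21/6 = 3.5
  mean(V) = (1 + 8 + 8 + 8 + 8 + 5) / 6 = 38/6 = 6.3333
  mean(W) = (4 + 2 + 5 + 6 + 2 + 7) / 6 = 26/6 = 4.3333

Step 2 — sample variances and covariances s[i,j] = (1/(n-1)) · Σ_k (x_{k,i} - mean_i) · (x_{k,j} - mean_j), with n-1 = 5:
  s[U,U] = ((-1.5)·(-1.5) + (1.5)·(1.5) + (1.5)·(1.5) + (-2.5)·(-2.5) + (-2.5)·(-2.5) + (3.5)·(3.5)) / 5 = 31.5/5 = 6.3
  s[U,V] = ((-1.5)·(-5.3333) + (1.5)·(1.6667) + (1.5)·(1.6667) + (-2.5)·(1.6667) + (-2.5)·(1.6667) + (3.5)·(-1.3333)) / 5 = 0/5 = 0
  s[U,W] = ((-1.5)·(-0.3333) + (1.5)·(-2.3333) + (1.5)·(0.6667) + (-2.5)·(1.6667) + (-2.5)·(-2.3333) + (3.5)·(2.6667)) / 5 = 9/5 = 1.8
  s[V,V] = ((-5.3333)·(-5.3333) + (1.6667)·(1.6667) + (1.6667)·(1.6667) + (1.6667)·(1.6667) + (1.6667)·(1.6667) + (-1.3333)·(-1.3333)) / 5 = 41.3333/5 = 8.2667
  s[V,W] = ((-5.3333)·(-0.3333) + (1.6667)·(-2.3333) + (1.6667)·(0.6667) + (1.6667)·(1.6667) + (1.6667)·(-2.3333) + (-1.3333)·(2.6667)) / 5 = -5.6667/5 = -1.1333
  s[W,W] = ((-0.3333)·(-0.3333) + (-2.3333)·(-2.3333) + (0.6667)·(0.6667) + (1.6667)·(1.6667) + (-2.3333)·(-2.3333) + (2.6667)·(2.6667)) / 5 = 21.3333/5 = 4.2667
  Sample standard deviations s_i = √(s[i,i]):
  s(U) = √(6.3) = 2.51
  s(V) = √(8.2667) = 2.8752
  s(W) = √(4.2667) = 2.0656

Step 3 — r_{ij} = s_{ij} / (s_i · s_j):
  r[U,U] = 1 (diagonal).
  r[U,V] = 0 / (2.51 · 2.8752) = 0 / 7.2166 = 0
  r[U,W] = 1.8 / (2.51 · 2.0656) = 1.8 / 5.1846 = 0.3472
  r[V,V] = 1 (diagonal).
  r[V,W] = -1.1333 / (2.8752 · 2.0656) = -1.1333 / 5.9389 = -0.1908
  r[W,W] = 1 (diagonal).

R is symmetric with unit diagonal. Assembling:

R = [[1, 0, 0.3472],
 [0, 1, -0.1908],
 [0.3472, -0.1908, 1]]


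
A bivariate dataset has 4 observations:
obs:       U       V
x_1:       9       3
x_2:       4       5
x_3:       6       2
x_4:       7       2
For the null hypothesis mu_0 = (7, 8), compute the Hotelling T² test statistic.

Step 1 — sample mean vector:
  mean(U) = (9 + 4 + 6 + 7) / 4 = 26/4 = 6.5
  mean(V) = (3 + 5 + 2 + 2) / 4 = 12/4 = 3
  x̄ = (6.5, 3),  deviation x̄ - mu_0 = (6.5, 3) - (7, 8) = (-0.5, -5).

Step 2 — sample covariance matrix, S[i,j] = (1/(n-1)) · Σ_k (x_{k,i} - mean_i) · (x_{k,j} - mean_j), divisor n-1 = 3:
  S[U,U] = ((2.5)·(2.5) + (-2.5)·(-2.5) + (-0.5)·(-0.5) + (0.5)·(0.5)) / 3 = 13/3 = 4.3333
  S[U,V] = ((2.5)·(0) + (-2.5)·(2) + (-0.5)·(-1) + (0.5)·(-1)) / 3 = -5/3 = -1.6667
  S[V,V] = ((0)·(0) + (2)·(2) + (-1)·(-1) + (-1)·(-1)) / 3 = 6/3 = 2
  S = [[4.3333, -1.6667],
 [-1.6667, 2]].

Step 3 — invert S. det(S) = 4.3333·2 - (-1.6667)² = 5.8889.
  S^{-1} = (1/det) · [[d, -b], [-b, a]] = [[0.3396, 0.283],
 [0.283, 0.7358]].

Step 4 — quadratic form (x̄ - mu_0)^T · S^{-1} · (x̄ - mu_0):
  S^{-1} · (x̄ - mu_0) = (-1.5849, -3.8208),
  (x̄ - mu_0)^T · [...] = (-0.5)·(-1.5849) + (-5)·(-3.8208) = 19.8962.

Step 5 — scale by n: T² = 4 · 19.8962 = 79.5849.

T² ≈ 79.5849


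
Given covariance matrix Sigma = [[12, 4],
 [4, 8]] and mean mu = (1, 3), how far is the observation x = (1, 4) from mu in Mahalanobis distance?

Step 1 — centre the observation: (x - mu) = (0, 1).

Step 2 — invert Sigma. det(Sigma) = 12·8 - (4)² = 80.
  Sigma^{-1} = (1/det) · [[d, -b], [-b, a]] = [[0.1, -0.05],
 [-0.05, 0.15]].

Step 3 — form the quadratic (x - mu)^T · Sigma^{-1} · (x - mu):
  Sigma^{-1} · (x - mu) = (-0.05, 0.15).
  (x - mu)^T · [Sigma^{-1} · (x - mu)] = (0)·(-0.05) + (1)·(0.15) = 0.15.

Step 4 — take square root: d = √(0.15) ≈ 0.3873.

d(x, mu) = √(0.15) ≈ 0.3873


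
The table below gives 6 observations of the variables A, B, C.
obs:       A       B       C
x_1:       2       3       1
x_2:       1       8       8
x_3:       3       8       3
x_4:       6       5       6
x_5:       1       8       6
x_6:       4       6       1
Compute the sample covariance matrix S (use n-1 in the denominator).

Step 1 — column means:
  mean(A) = (2 + 1 + 3 + 6 + 1 + 4) / 6 = 17/6 = 2.8333
  mean(B) = (3 + 8 + 8 + 5 + 8 + 6) / 6 = 38/6 = 6.3333
  mean(C) = (1 + 8 + 3 + 6 + 6 + 1) / 6 = 25/6 = 4.1667

Step 2 — sample covariance S[i,j] = (1/(n-1)) · Σ_k (x_{k,i} - mean_i) · (x_{k,j} - mean_j), with n-1 = 5.
  S[A,A] = ((-0.8333)·(-0.8333) + (-1.8333)·(-1.8333) + (0.1667)·(0.1667) + (3.1667)·(3.1667) + (-1.8333)·(-1.8333) + (1.1667)·(1.1667)) / 5 = 18.8333/5 = 3.7667
  S[A,B] = ((-0.8333)·(-3.3333) + (-1.8333)·(1.6667) + (0.1667)·(1.6667) + (3.1667)·(-1.3333) + (-1.8333)·(1.6667) + (1.1667)·(-0.3333)) / 5 = -7.6667/5 = -1.5333
  S[A,C] = ((-0.8333)·(-3.1667) + (-1.8333)·(3.8333) + (0.1667)·(-1.1667) + (3.1667)·(1.8333) + (-1.8333)·(1.8333) + (1.1667)·(-3.1667)) / 5 = -5.8333/5 = -1.1667
  S[B,B] = ((-3.3333)·(-3.3333) + (1.6667)·(1.6667) + (1.6667)·(1.6667) + (-1.3333)·(-1.3333) + (1.6667)·(1.6667) + (-0.3333)·(-0.3333)) / 5 = 21.3333/5 = 4.2667
  S[B,C] = ((-3.3333)·(-3.1667) + (1.6667)·(3.8333) + (1.6667)·(-1.1667) + (-1.3333)·(1.8333) + (1.6667)·(1.8333) + (-0.3333)·(-3.1667)) / 5 = 16.6667/5 = 3.3333
  S[C,C] = ((-3.1667)·(-3.1667) + (3.8333)·(3.8333) + (-1.1667)·(-1.1667) + (1.8333)·(1.8333) + (1.8333)·(1.8333) + (-3.1667)·(-3.1667)) / 5 = 42.8333/5 = 8.5667

S is symmetric (S[j,i] = S[i,j]). Assembling:

S = [[3.7667, -1.5333, -1.1667],
 [-1.5333, 4.2667, 3.3333],
 [-1.1667, 3.3333, 8.5667]]


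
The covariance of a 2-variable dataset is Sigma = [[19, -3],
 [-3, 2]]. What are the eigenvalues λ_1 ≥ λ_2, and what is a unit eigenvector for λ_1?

Step 1 — characteristic polynomial of 2×2 Sigma:
  det(Sigma - λI) = λ² - trace · λ + det = 0.
  trace = 19 + 2 = 21, det = 19·2 - (-3)² = 29.
Step 2 — discriminant:
  Δ = trace² - 4·det = 441 - 116 = 325.
Step 3 — eigenvalues:
  λ = (trace ± √Δ)/2 = (21 ± 18.0278)/2,
  λ_1 = 19.5139,  λ_2 = 1.4861.

Step 4 — unit eigenvector for λ_1: solve (Sigma - λ_1 I)v = 0. First row:
  (19 - 19.5139)·v_x + (-3)·v_y = 0, i.e. (-0.5139)·v_x + (-3)·v_y = 0,
  so v ∝ (b, λ_1 - a) = (-3, 0.5139); multiply by -1 so the first entry is positive: u = (3, -0.5139).
  ||u|| = √((3)² + (-0.5139)²) = √(9.2641) ≈ 3.0437,
  v_1 = u/||u|| ≈ (0.9856, -0.1688) (||v_1|| = 1).

λ_1 = 19.5139,  λ_2 = 1.4861;  v_1 ≈ (0.9856, -0.1688)


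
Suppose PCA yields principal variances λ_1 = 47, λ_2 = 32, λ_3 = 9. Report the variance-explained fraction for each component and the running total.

Step 1 — total variance = trace(Sigma) = Σ λ_i = 47 + 32 + 9 = 88.

Step 2 — fraction explained by component i = λ_i / Σ λ:
  PC1: 47/88 = 0.5341
  PC2: 32/88 = 0.3636
  PC3: 9/88 = 0.1023

Step 3 — cumulative fraction after k components = (λ_1 + ... + λ_k) / Σ λ:
  k = 1: 47/88 = 0.5341
  k = 2: (47 + 32)/88 = 79/88 = 0.8977
  k = 3: (47 + 32 + 9)/88 = 88/88 = 1

Summary (fraction, with percent):

explained: PC1 0.5341 (53.41%), PC2 0.3636 (36.36%), PC3 0.1023 (10.23%);  cumulative: 0.5341, 0.8977, 1


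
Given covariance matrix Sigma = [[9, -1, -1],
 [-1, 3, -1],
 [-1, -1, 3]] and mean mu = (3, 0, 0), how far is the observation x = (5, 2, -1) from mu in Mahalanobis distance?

Step 1 — centre the observation: (x - mu) = (2, 2, -1).

Step 2 — invert Sigma (cofactor / det for 3×3, or solve directly):
  Sigma^{-1} = [[0.125, 0.0625, 0.0625],
 [0.0625, 0.4062, 0.1563],
 [0.0625, 0.1563, 0.4063]].

Step 3 — form the quadratic (x - mu)^T · Sigma^{-1} · (x - mu):
  Sigma^{-1} · (x - mu) = (0.3125, 0.7812, 0.0312).
  (x - mu)^T · [Sigma^{-1} · (x - mu)] = (2)·(0.3125) + (2)·(0.7812) + (-1)·(0.0312) = 2.1562.

Step 4 — take square root: d = √(2.1562) ≈ 1.4684.

d(x, mu) = √(2.1562) ≈ 1.4684


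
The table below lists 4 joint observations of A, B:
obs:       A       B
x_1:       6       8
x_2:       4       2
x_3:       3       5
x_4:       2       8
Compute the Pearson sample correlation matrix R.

Step 1 — column means:
  mean(A) = (6 + 4 + 3 + 2) / 4 = 15/4 = 3.75
  mean(B) = (8 + 2 + 5 + 8) / 4 = 23/4 = 5.75

Step 2 — sample variances and covariances s[i,j] = (1/(n-1)) · Σ_k (x_{k,i} - mean_i) · (x_{k,j} - mean_j), with n-1 = 3:
  s[A,A] = ((2.25)·(2.25) + (0.25)·(0.25) + (-0.75)·(-0.75) + (-1.75)·(-1.75)) / 3 = 8.75/3 = 2.9167
  s[A,B] = ((2.25)·(2.25) + (0.25)·(-3.75) + (-0.75)·(-0.75) + (-1.75)·(2.25)) / 3 = 0.75/3 = 0.25
  s[B,B] = ((2.25)·(2.25) + (-3.75)·(-3.75) + (-0.75)·(-0.75) + (2.25)·(2.25)) / 3 = 24.75/3 = 8.25
  Sample standard deviations s_i = √(s[i,i]):
  s(A) = √(2.9167) = 1.7078
  s(B) = √(8.25) = 2.8723

Step 3 — r_{ij} = s_{ij} / (s_i · s_j):
  r[A,A] = 1 (diagonal).
  r[A,B] = 0.25 / (1.7078 · 2.8723) = 0.25 / 4.9054 = 0.051
  r[B,B] = 1 (diagonal).

R is symmetric with unit diagonal. Assembling:

R = [[1, 0.051],
 [0.051, 1]]


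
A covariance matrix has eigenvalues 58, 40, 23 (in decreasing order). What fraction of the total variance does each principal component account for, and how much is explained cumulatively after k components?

Step 1 — total variance = trace(Sigma) = Σ λ_i = 58 + 40 + 23 = 121.

Step 2 — fraction explained by component i = λ_i / Σ λ:
  PC1: 58/121 = 0.4793
  PC2: 40/121 = 0.3306
  PC3: 23/121 = 0.1901

Step 3 — cumulative fraction after k components = (λ_1 + ... + λ_k) / Σ λ:
  k = 1: 58/121 = 0.4793
  k = 2: (58 + 40)/121 = 98/121 = 0.8099
  k = 3: (58 + 40 + 23)/121 = 121/121 = 1

Summary (fraction, with percent):

explained: PC1 0.4793 (47.93%), PC2 0.3306 (33.06%), PC3 0.1901 (19.01%);  cumulative: 0.4793, 0.8099, 1


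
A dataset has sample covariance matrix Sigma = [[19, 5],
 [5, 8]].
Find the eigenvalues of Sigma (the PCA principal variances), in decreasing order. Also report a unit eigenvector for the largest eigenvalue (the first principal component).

Step 1 — characteristic polynomial of 2×2 Sigma:
  det(Sigma - λI) = λ² - trace · λ + det = 0.
  trace = 19 + 8 = 27, det = 19·8 - (5)² = 127.
Step 2 — discriminant:
  Δ = trace² - 4·det = 729 - 508 = 221.
Step 3 — eigenvalues:
  λ = (trace ± √Δ)/2 = (27 ± 14.8661)/2,
  λ_1 = 20.933,  λ_2 = 6.067.

Step 4 — unit eigenvector for λ_1: solve (Sigma - λ_1 I)v = 0. First row:
  (19 - 20.933)·v_x + (5)·v_y = 0, i.e. (-1.933)·v_x + (5)·v_y = 0,
  so v ∝ (b, λ_1 - a) = (5, 1.933) = u.
  ||u|| = √((5)² + (1.933)²) = √(28.7366) ≈ 5.3607,
  v_1 = u/||u|| ≈ (0.9327, 0.3606) (||v_1|| = 1).

λ_1 = 20.933,  λ_2 = 6.067;  v_1 ≈ (0.9327, 0.3606)


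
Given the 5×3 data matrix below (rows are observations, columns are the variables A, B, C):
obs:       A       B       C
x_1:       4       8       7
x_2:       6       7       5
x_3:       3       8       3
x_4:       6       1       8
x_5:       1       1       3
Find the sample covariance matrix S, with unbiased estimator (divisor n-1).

Step 1 — column means:
  mean(A) = (4 + 6 + 3 + 6 + 1) / 5 = 20/5 = 4
  mean(B) = (8 + 7 + 8 + 1 + 1) / 5 = 25/5 = 5
  mean(C) = (7 + 5 + 3 + 8 + 3) / 5 = 26/5 = 5.2

Step 2 — sample covariance S[i,j] = (1/(n-1)) · Σ_k (x_{k,i} - mean_i) · (x_{k,j} - mean_j), with n-1 = 4.
  S[A,A] = ((0)·(0) + (2)·(2) + (-1)·(-1) + (2)·(2) + (-3)·(-3)) / 4 = 18/4 = 4.5
  S[A,B] = ((0)·(3) + (2)·(2) + (-1)·(3) + (2)·(-4) + (-3)·(-4)) / 4 = 5/4 = 1.25
  S[A,C] = ((0)·(1.8) + (2)·(-0.2) + (-1)·(-2.2) + (2)·(2.8) + (-3)·(-2.2)) / 4 = 14/4 = 3.5
  S[B,B] = ((3)·(3) + (2)·(2) + (3)·(3) + (-4)·(-4) + (-4)·(-4)) / 4 = 54/4 = 13.5
  S[B,C] = ((3)·(1.8) + (2)·(-0.2) + (3)·(-2.2) + (-4)·(2.8) + (-4)·(-2.2)) / 4 = -4/4 = -1
  S[C,C] = ((1.8)·(1.8) + (-0.2)·(-0.2) + (-2.2)·(-2.2) + (2.8)·(2.8) + (-2.2)·(-2.2)) / 4 = 20.8/4 = 5.2

S is symmetric (S[j,i] = S[i,j]). Assembling:

S = [[4.5, 1.25, 3.5],
 [1.25, 13.5, -1],
 [3.5, -1, 5.2]]


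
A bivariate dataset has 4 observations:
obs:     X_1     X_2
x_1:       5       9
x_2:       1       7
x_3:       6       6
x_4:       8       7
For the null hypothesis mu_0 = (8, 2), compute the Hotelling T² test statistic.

Step 1 — sample mean vector:
  mean(X_1) = (5 + 1 + 6 + 8) / 4 = 20/4 = 5
  mean(X_2) = (9 + 7 + 6 + 7) / 4 = 29/4 = 7.25
  x̄ = (5, 7.25),  deviation x̄ - mu_0 = (5, 7.25) - (8, 2) = (-3, 5.25).

Step 2 — sample covariance matrix, S[i,j] = (1/(n-1)) · Σ_k (x_{k,i} - mean_i) · (x_{k,j} - mean_j), divisor n-1 = 3:
  S[X_1,X_1] = ((0)·(0) + (-4)·(-4) + (1)·(1) + (3)·(3)) / 3 = 26/3 = 8.6667
  S[X_1,X_2] = ((0)·(1.75) + (-4)·(-0.25) + (1)·(-1.25) + (3)·(-0.25)) / 3 = -1/3 = -0.3333
  S[X_2,X_2] = ((1.75)·(1.75) + (-0.25)·(-0.25) + (-1.25)·(-1.25) + (-0.25)·(-0.25)) / 3 = 4.75/3 = 1.5833
  S = [[8.6667, -0.3333],
 [-0.3333, 1.5833]].

Step 3 — invert S. det(S) = 8.6667·1.5833 - (-0.3333)² = 13.6111.
  S^{-1} = (1/det) · [[d, -b], [-b, a]] = [[0.1163, 0.0245],
 [0.0245, 0.6367]].

Step 4 — quadratic form (x̄ - mu_0)^T · S^{-1} · (x̄ - mu_0):
  S^{-1} · (x̄ - mu_0) = (-0.2204, 3.2694),
  (x̄ - mu_0)^T · [...] = (-3)·(-0.2204) + (5.25)·(3.2694) = 17.8255.

Step 5 — scale by n: T² = 4 · 17.8255 = 71.302.

T² ≈ 71.302


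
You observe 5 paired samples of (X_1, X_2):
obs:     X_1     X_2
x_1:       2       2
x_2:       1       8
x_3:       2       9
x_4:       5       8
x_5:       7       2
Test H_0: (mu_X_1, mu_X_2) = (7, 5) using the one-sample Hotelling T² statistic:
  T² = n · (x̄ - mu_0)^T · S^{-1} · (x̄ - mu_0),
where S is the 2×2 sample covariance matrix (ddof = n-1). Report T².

Step 1 — sample mean vector:
  mean(X_1) = (2 + 1 + 2 + 5 + 7) / 5 = 17/5 = 3.4
  mean(X_2) = (2 + 8 + 9 + 8 + 2) / 5 = 29/5 = 5.8
  x̄ = (3.4, 5.8),  deviation x̄ - mu_0 = (3.4, 5.8) - (7, 5) = (-3.6, 0.8).

Step 2 — sample covariance matrix, S[i,j] = (1/(n-1)) · Σ_k (x_{k,i} - mean_i) · (x_{k,j} - mean_j), divisor n-1 = 4:
  S[X_1,X_1] = ((-1.4)·(-1.4) + (-2.4)·(-2.4) + (-1.4)·(-1.4) + (1.6)·(1.6) + (3.6)·(3.6)) / 4 = 25.2/4 = 6.3
  S[X_1,X_2] = ((-1.4)·(-3.8) + (-2.4)·(2.2) + (-1.4)·(3.2) + (1.6)·(2.2) + (3.6)·(-3.8)) / 4 = -14.6/4 = -3.65
  S[X_2,X_2] = ((-3.8)·(-3.8) + (2.2)·(2.2) + (3.2)·(3.2) + (2.2)·(2.2) + (-3.8)·(-3.8)) / 4 = 48.8/4 = 12.2
  S = [[6.3, -3.65],
 [-3.65, 12.2]].

Step 3 — invert S. det(S) = 6.3·12.2 - (-3.65)² = 63.5375.
  S^{-1} = (1/det) · [[d, -b], [-b, a]] = [[0.192, 0.0574],
 [0.0574, 0.0992]].

Step 4 — quadratic form (x̄ - mu_0)^T · S^{-1} · (x̄ - mu_0):
  S^{-1} · (x̄ - mu_0) = (-0.6453, -0.1275),
  (x̄ - mu_0)^T · [...] = (-3.6)·(-0.6453) + (0.8)·(-0.1275) = 2.2211.

Step 5 — scale by n: T² = 5 · 2.2211 = 11.1053.

T² ≈ 11.1053


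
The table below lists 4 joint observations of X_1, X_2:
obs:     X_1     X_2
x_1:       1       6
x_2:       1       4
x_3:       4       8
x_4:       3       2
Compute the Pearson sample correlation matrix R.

Step 1 — column means:
  mean(X_1) = (1 + 1 + 4 + 3) / 4 = 9/4 = 2.25
  mean(X_2) = (6 + 4 + 8 + 2) / 4 = 20/4 = 5

Step 2 — sample variances and covariances s[i,j] = (1/(n-1)) · Σ_k (x_{k,i} - mean_i) · (x_{k,j} - mean_j), with n-1 = 3:
  s[X_1,X_1] = ((-1.25)·(-1.25) + (-1.25)·(-1.25) + (1.75)·(1.75) + (0.75)·(0.75)) / 3 = 6.75/3 = 2.25
  s[X_1,X_2] = ((-1.25)·(1) + (-1.25)·(-1) + (1.75)·(3) + (0.75)·(-3)) / 3 = 3/3 = 1
  s[X_2,X_2] = ((1)·(1) + (-1)·(-1) + (3)·(3) + (-3)·(-3)) / 3 = 20/3 = 6.6667
  Sample standard deviations s_i = √(s[i,i]):
  s(X_1) = √(2.25) = 1.5
  s(X_2) = √(6.6667) = 2.582

Step 3 — r_{ij} = s_{ij} / (s_i · s_j):
  r[X_1,X_1] = 1 (diagonal).
  r[X_1,X_2] = 1 / (1.5 · 2.582) = 1 / 3.873 = 0.2582
  r[X_2,X_2] = 1 (diagonal).

R is symmetric with unit diagonal. Assembling:

R = [[1, 0.2582],
 [0.2582, 1]]


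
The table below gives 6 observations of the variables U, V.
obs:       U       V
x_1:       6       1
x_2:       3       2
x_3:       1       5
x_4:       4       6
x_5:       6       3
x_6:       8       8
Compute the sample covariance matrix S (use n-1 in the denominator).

Step 1 — column means:
  mean(U) = (6 + 3 + 1 + 4 + 6 + 8) / 6 = 28/6 = 4.6667
  mean(V) = (1 + 2 + 5 + 6 + 3 + 8) / 6 = 25/6 = 4.1667

Step 2 — sample covariance S[i,j] = (1/(n-1)) · Σ_k (x_{k,i} - mean_i) · (x_{k,j} - mean_j), with n-1 = 5.
  S[U,U] = ((1.3333)·(1.3333) + (-1.6667)·(-1.6667) + (-3.6667)·(-3.6667) + (-0.6667)·(-0.6667) + (1.3333)·(1.3333) + (3.3333)·(3.3333)) / 5 = 31.3333/5 = 6.2667
  S[U,V] = ((1.3333)·(-3.1667) + (-1.6667)·(-2.1667) + (-3.6667)·(0.8333) + (-0.6667)·(1.8333) + (1.3333)·(-1.1667) + (3.3333)·(3.8333)) / 5 = 6.3333/5 = 1.2667
  S[V,V] = ((-3.1667)·(-3.1667) + (-2.1667)·(-2.1667) + (0.8333)·(0.8333) + (1.8333)·(1.8333) + (-1.1667)·(-1.1667) + (3.8333)·(3.8333)) / 5 = 34.8333/5 = 6.9667

S is symmetric (S[j,i] = S[i,j]). Assembling:

S = [[6.2667, 1.2667],
 [1.2667, 6.9667]]


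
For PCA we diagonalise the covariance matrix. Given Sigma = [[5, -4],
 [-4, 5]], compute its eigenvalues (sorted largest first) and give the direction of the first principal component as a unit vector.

Step 1 — characteristic polynomial of 2×2 Sigma:
  det(Sigma - λI) = λ² - trace · λ + det = 0.
  trace = 5 + 5 = 10, det = 5·5 - (-4)² = 9.
Step 2 — discriminant:
  Δ = trace² - 4·det = 100 - 36 = 64.
Step 3 — eigenvalues:
  λ = (trace ± √Δ)/2 = (10 ± 8)/2,
  λ_1 = 9,  λ_2 = 1.

Step 4 — unit eigenvector for λ_1: solve (Sigma - λ_1 I)v = 0. First row:
  (5 - 9)·v_x + (-4)·v_y = 0, i.e. (-4)·v_x + (-4)·v_y = 0,
  so v ∝ (b, λ_1 - a) = (-4, 4); multiply by -1 so the first entry is positive: u = (4, -4).
  ||u|| = √((4)² + (-4)²) = √(32) ≈ 5.6569,
  v_1 = u/||u|| ≈ (0.7071, -0.7071) (||v_1|| = 1).

λ_1 = 9,  λ_2 = 1;  v_1 ≈ (0.7071, -0.7071)


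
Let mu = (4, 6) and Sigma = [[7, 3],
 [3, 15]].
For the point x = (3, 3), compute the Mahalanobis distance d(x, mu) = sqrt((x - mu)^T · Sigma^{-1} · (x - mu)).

Step 1 — centre the observation: (x - mu) = (-1, -3).

Step 2 — invert Sigma. det(Sigma) = 7·15 - (3)² = 96.
  Sigma^{-1} = (1/det) · [[d, -b], [-b, a]] = [[0.1562, -0.0312],
 [-0.0312, 0.0729]].

Step 3 — form the quadratic (x - mu)^T · Sigma^{-1} · (x - mu):
  Sigma^{-1} · (x - mu) = (-0.0625, -0.1875).
  (x - mu)^T · [Sigma^{-1} · (x - mu)] = (-1)·(-0.0625) + (-3)·(-0.1875) = 0.625.

Step 4 — take square root: d = √(0.625) ≈ 0.7906.

d(x, mu) = √(0.625) ≈ 0.7906


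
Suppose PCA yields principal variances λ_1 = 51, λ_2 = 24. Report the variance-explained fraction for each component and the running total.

Step 1 — total variance = trace(Sigma) = Σ λ_i = 51 + 24 = 75.

Step 2 — fraction explained by component i = λ_i / Σ λ:
  PC1: 51/75 = 0.68
  PC2: 24/75 = 0.32

Step 3 — cumulative fraction after k components = (λ_1 + ... + λ_k) / Σ λ:
  k = 1: 51/75 = 0.68
  k = 2: (51 + 24)/75 = 75/75 = 1

Summary (fraction, with percent):

explained: PC1 0.68 (68%), PC2 0.32 (32%);  cumulative: 0.68, 1


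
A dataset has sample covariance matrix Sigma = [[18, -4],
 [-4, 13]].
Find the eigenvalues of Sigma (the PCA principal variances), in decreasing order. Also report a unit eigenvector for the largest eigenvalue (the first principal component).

Step 1 — characteristic polynomial of 2×2 Sigma:
  det(Sigma - λI) = λ² - trace · λ + det = 0.
  trace = 18 + 13 = 31, det = 18·13 - (-4)² = 218.
Step 2 — discriminant:
  Δ = trace² - 4·det = 961 - 872 = 89.
Step 3 — eigenvalues:
  λ = (trace ± √Δ)/2 = (31 ± 9.434)/2,
  λ_1 = 20.217,  λ_2 = 10.783.

Step 4 — unit eigenvector for λ_1: solve (Sigma - λ_1 I)v = 0. First row:
  (18 - 20.217)·v_x + (-4)·v_y = 0, i.e. (-2.217)·v_x + (-4)·v_y = 0,
  so v ∝ (b, λ_1 - a) = (-4, 2.217); multiply by -1 so the first entry is positive: u = (4, -2.217).
  ||u|| = √((4)² + (-2.217)²) = √(20.915) ≈ 4.5733,
  v_1 = u/||u|| ≈ (0.8746, -0.4848) (||v_1|| = 1).

λ_1 = 20.217,  λ_2 = 10.783;  v_1 ≈ (0.8746, -0.4848)


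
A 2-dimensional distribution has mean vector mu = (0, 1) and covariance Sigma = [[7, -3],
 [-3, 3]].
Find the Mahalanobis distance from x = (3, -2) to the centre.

Step 1 — centre the observation: (x - mu) = (3, -3).

Step 2 — invert Sigma. det(Sigma) = 7·3 - (-3)² = 12.
  Sigma^{-1} = (1/det) · [[d, -b], [-b, a]] = [[0.25, 0.25],
 [0.25, 0.5833]].

Step 3 — form the quadratic (x - mu)^T · Sigma^{-1} · (x - mu):
  Sigma^{-1} · (x - mu) = (0, -1).
  (x - mu)^T · [Sigma^{-1} · (x - mu)] = (3)·(0) + (-3)·(-1) = 3.

Step 4 — take square root: d = √(3) ≈ 1.7321.

d(x, mu) = √(3) ≈ 1.7321


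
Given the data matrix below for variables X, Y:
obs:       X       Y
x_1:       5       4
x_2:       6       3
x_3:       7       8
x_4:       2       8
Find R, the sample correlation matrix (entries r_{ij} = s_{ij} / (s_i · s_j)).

Step 1 — column means:
  mean(X) = (5 + 6 + 7 + 2) / 4 = 20/4 = 5
  mean(Y) = (4 + 3 + 8 + 8) / 4 = 23/4 = 5.75

Step 2 — sample variances and covariances s[i,j] = (1/(n-1)) · Σ_k (x_{k,i} - mean_i) · (x_{k,j} - mean_j), with n-1 = 3:
  s[X,X] = ((0)·(0) + (1)·(1) + (2)·(2) + (-3)·(-3)) / 3 = 14/3 = 4.6667
  s[X,Y] = ((0)·(-1.75) + (1)·(-2.75) + (2)·(2.25) + (-3)·(2.25)) / 3 = -5/3 = -1.6667
  s[Y,Y] = ((-1.75)·(-1.75) + (-2.75)·(-2.75) + (2.25)·(2.25) + (2.25)·(2.25)) / 3 = 20.75/3 = 6.9167
  Sample standard deviations s_i = √(s[i,i]):
  s(X) = √(4.6667) = 2.1602
  s(Y) = √(6.9167) = 2.63

Step 3 — r_{ij} = s_{ij} / (s_i · s_j):
  r[X,X] = 1 (diagonal).
  r[X,Y] = -1.6667 / (2.1602 · 2.63) = -1.6667 / 5.6814 = -0.2934
  r[Y,Y] = 1 (diagonal).

R is symmetric with unit diagonal. Assembling:

R = [[1, -0.2934],
 [-0.2934, 1]]


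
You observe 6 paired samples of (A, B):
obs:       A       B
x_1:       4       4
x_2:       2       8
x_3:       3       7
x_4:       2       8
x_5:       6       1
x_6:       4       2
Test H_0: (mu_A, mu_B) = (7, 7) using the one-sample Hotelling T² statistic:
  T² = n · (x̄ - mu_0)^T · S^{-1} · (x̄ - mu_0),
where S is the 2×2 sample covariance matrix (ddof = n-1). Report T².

Step 1 — sample mean vector:
  mean(A) = (4 + 2 + 3 + 2 + 6 + 4) / 6 = 21/6 = 3.5
  mean(B) = (4 + 8 + 7 + 8 + 1 + 2) / 6 = 30/6 = 5
  x̄ = (3.5, 5),  deviation x̄ - mu_0 = (3.5, 5) - (7, 7) = (-3.5, -2).

Step 2 — sample covariance matrix, S[i,j] = (1/(n-1)) · Σ_k (x_{k,i} - mean_i) · (x_{k,j} - mean_j), divisor n-1 = 5:
  S[A,A] = ((0.5)·(0.5) + (-1.5)·(-1.5) + (-0.5)·(-0.5) + (-1.5)·(-1.5) + (2.5)·(2.5) + (0.5)·(0.5)) / 5 = 11.5/5 = 2.3
  S[A,B] = ((0.5)·(-1) + (-1.5)·(3) + (-0.5)·(2) + (-1.5)·(3) + (2.5)·(-4) + (0.5)·(-3)) / 5 = -22/5 = -4.4
  S[B,B] = ((-1)·(-1) + (3)·(3) + (2)·(2) + (3)·(3) + (-4)·(-4) + (-3)·(-3)) / 5 = 48/5 = 9.6
  S = [[2.3, -4.4],
 [-4.4, 9.6]].

Step 3 — invert S. det(S) = 2.3·9.6 - (-4.4)² = 2.72.
  S^{-1} = (1/det) · [[d, -b], [-b, a]] = [[3.5294, 1.6176],
 [1.6176, 0.8456]].

Step 4 — quadratic form (x̄ - mu_0)^T · S^{-1} · (x̄ - mu_0):
  S^{-1} · (x̄ - mu_0) = (-15.5882, -7.3529),
  (x̄ - mu_0)^T · [...] = (-3.5)·(-15.5882) + (-2)·(-7.3529) = 69.2647.

Step 5 — scale by n: T² = 6 · 69.2647 = 415.5882.

T² ≈ 415.5882
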